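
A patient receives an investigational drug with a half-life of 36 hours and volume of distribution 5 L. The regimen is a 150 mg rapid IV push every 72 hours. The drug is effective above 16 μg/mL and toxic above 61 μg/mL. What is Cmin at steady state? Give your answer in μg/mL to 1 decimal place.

The dosing interval is 2 half-lives, so f = 2^(−2) = 0.25.
Accumulation ratio R = 1/(1 − f) = 1/0.75 = 4/3.
Single-dose peak C₀ = D/Vd = 150/5 = 30 μg/mL.
Steady-state peak Cmax,ss = C₀·R = 30 × 4/3 ≈ 40.000 μg/mL.
Steady-state trough Cmin,ss = Cmax,ss·f ≈ 40.000 × 0.25 ≈ 10.000 μg/mL.
Trough 10.0 μg/mL vs MEC 16 μg/mL: subtherapeutic.

10.0 μg/mL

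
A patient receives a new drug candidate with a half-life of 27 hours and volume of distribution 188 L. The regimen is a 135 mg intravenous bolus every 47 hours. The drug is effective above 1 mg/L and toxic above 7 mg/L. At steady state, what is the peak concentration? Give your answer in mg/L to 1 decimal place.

1.0 mg/L

k = ln2/t½ = ln2/27 ≈ 0.025672 h⁻¹; fraction remaining f = e^(−kτ) = e^(−0.025672×47) ≈ 0.2992.
At steady state, accumulation factor R = 1/(1 − e^(−kτ)) ≈ 1.4269.
Single-dose peak C₀ = D/Vd = 135/188 ≈ 0.718 mg/L.
Steady-state peak Cmax,ss = C₀·R ≈ 0.718 × 1.4269 ≈ 1.025 mg/L.
Peak 1.0 mg/L vs MTC 7 mg/L: below toxic threshold.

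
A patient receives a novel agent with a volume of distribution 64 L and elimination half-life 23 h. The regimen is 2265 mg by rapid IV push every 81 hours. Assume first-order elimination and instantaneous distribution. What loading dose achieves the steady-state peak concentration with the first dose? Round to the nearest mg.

f = (1/2)^(81/23) ≈ 0.087066; accumulation ratio R = 1/(1−f) ≈ 1.09537.
Loading dose to hit Cmax,ss on first dose: D_load = D_maint·R ≈ 2265 × 1.09537 ≈ 2481.01 mg.

2481 mg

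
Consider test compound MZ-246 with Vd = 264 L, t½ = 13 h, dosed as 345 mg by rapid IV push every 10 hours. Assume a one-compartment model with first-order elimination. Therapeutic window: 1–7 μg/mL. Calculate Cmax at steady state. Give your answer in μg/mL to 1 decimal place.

Over one 10-h interval, 10/13 ≈ 0.76923 half-lives elapse, leaving f ≈ 0.5867 of each dose.
Accumulation ratio R = 1/(1 − f) ≈ 1/0.4133 ≈ 2.4195.
Each bolus raises the concentration by D/Vd = 345/264 ≈ 1.307 μg/mL.
Steady-state peak Cmax,ss = C₀·R ≈ 1.307 × 2.4195 ≈ 3.162 μg/mL.
Peak 3.2 μg/mL vs MTC 7 μg/mL: below toxic threshold.

3.2 μg/mL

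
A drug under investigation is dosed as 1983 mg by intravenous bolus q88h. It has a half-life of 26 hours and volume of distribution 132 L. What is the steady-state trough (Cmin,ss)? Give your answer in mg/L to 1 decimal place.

τ/t½ = 88/26 ≈ 3.3846, so fraction remaining f = (1/2)^(88/26) ≈ 0.0957.
Each bolus raises the concentration by D/Vd = 1983/132 ≈ 15.023 mg/L.
Steady-state trough Cmin,ss = C₀·f/(1−f) ≈ 15.023 × 0.0957/0.9043 ≈ 1.590 mg/L.

1.6 mg/L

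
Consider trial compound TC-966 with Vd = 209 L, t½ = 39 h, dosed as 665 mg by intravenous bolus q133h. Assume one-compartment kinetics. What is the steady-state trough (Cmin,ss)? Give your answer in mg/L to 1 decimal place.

τ/t½ = 133/39 ≈ 3.4103, so fraction remaining f = (1/2)^(133/39) ≈ 0.0941.
At steady state, accumulation factor R = 1/(1 − e^(−kτ)) ≈ 1.1039.
Each bolus raises the concentration by D/Vd = 665/209 ≈ 3.182 mg/L.
Cmax,ss = C₀/(1 − f) ≈ 3.182/0.9059 ≈ 3.513 mg/L.
Steady-state trough Cmin,ss = Cmax,ss·f ≈ 3.513 × 0.0941 ≈ 0.331 mg/L.

0.3 mg/L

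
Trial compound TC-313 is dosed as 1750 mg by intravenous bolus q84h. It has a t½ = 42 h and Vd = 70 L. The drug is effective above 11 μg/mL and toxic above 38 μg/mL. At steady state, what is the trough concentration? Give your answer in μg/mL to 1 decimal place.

The dosing interval is 2 half-lives, so f = 2^(−2) = 0.25.
Accumulation ratio R = 1/(1 − f) = 1/0.75 = 4/3.
Single-dose peak C₀ = D/Vd = 1750/70 = 25 μg/mL.
Steady-state peak Cmax,ss = C₀·R = 25 × 4/3 ≈ 33.333 μg/mL.
Steady-state trough Cmin,ss = Cmax,ss·f ≈ 33.333 × 0.25 ≈ 8.333 μg/mL.
Trough 8.3 μg/mL vs MEC 11 μg/mL: subtherapeutic.

8.3 μg/mL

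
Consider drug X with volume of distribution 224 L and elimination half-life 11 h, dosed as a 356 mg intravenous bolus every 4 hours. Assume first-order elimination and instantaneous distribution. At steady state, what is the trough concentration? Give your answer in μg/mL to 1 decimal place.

5.5 μg/mL

Over one 4-h interval, 4/11 ≈ 0.36364 half-lives elapse, leaving f ≈ 0.7772 of each dose.
At steady state, accumulation factor R = 1/(1 − e^(−kτ)) ≈ 4.4883.
Each bolus raises the concentration by D/Vd = 356/224 ≈ 1.589 μg/mL.
Steady-state peak Cmax,ss = C₀·R ≈ 1.589 × 4.4883 ≈ 7.132 μg/mL.
One interval later, Cmin,ss = Cmax,ss·e^(−kτ) ≈ 7.132 × 0.7772 ≈ 5.543 μg/mL.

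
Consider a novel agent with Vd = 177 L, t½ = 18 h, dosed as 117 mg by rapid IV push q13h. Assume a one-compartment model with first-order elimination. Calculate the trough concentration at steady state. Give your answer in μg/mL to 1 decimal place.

1.0 μg/mL

Over one 13-h interval, 13/18 ≈ 0.72222 half-lives elapse, leaving f ≈ 0.6062 of each dose.
Each bolus raises the concentration by D/Vd = 117/177 ≈ 0.661 μg/mL.
Steady-state trough Cmin,ss = C₀·f/(1−f) ≈ 0.661 × 0.6062/0.3938 ≈ 1.018 μg/mL.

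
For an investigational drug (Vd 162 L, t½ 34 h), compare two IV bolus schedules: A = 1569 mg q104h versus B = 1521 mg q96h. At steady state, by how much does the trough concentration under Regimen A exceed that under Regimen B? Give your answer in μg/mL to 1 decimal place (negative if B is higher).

-0.2 μg/mL

Regimen A: f = (1/2)^(104/34) ≈ 0.1200; Cmin,ss = (1569/162)·f/(1−f) ≈ 1.321 μg/mL.
Regimen B: f = (1/2)^(96/34) ≈ 0.1413; Cmin,ss = (1521/162)·f/(1−f) ≈ 1.545 μg/mL.
Difference ≈ 1.321 − 1.545 ≈ -0.224 μg/mL.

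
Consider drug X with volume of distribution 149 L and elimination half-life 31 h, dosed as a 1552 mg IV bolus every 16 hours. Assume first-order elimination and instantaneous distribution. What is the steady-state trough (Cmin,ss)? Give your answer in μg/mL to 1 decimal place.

Over one 16-h interval, 16/31 ≈ 0.51613 half-lives elapse, leaving f ≈ 0.6992 of each dose.
At steady state, accumulation factor R = 1/(1 − e^(−kτ)) ≈ 3.3245.
Each bolus raises the concentration by D/Vd = 1552/149 ≈ 10.416 μg/mL.
Steady-state peak Cmax,ss = C₀·R ≈ 10.416 × 3.3245 ≈ 34.628 μg/mL.
Steady-state trough Cmin,ss = Cmax,ss·f ≈ 34.628 × 0.6992 ≈ 24.212 μg/mL.

24.2 μg/mL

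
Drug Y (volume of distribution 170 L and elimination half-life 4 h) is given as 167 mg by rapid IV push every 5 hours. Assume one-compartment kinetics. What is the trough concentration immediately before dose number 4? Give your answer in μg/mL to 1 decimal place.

0.7 μg/mL

f = (1/2)^(τ/t½) = (1/2)^(5/4) ≈ 0.4204.
C₀ = D/Vd = 167/170 ≈ 0.982 μg/mL.
Before the 4th dose, 3 doses have been given. Superposition: Cmin = C₀·(f + f² + … + f^3).
≈ 0.982 × (0.4204 + 0.1767 + 0.0743) ≈ 0.982 × 0.6714 ≈ 0.659 μg/mL.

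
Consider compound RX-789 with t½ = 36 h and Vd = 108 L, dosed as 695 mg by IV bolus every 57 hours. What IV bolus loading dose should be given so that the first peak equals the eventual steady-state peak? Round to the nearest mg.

f = (1/2)^(57/36) ≈ 0.333710; accumulation ratio R = 1/(1−f) ≈ 1.50085.
Loading dose to hit Cmax,ss on first dose: D_load = D_maint·R ≈ 695 × 1.50085 ≈ 1043.09 mg.

1043 mg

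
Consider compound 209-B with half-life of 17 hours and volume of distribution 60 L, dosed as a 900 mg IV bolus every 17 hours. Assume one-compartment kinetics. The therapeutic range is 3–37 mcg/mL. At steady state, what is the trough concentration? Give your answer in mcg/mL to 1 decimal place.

The dosing interval is 1 half-life, so f = 2^(−1) = 0.5.
At steady state, R = 1/(1 − 0.5) = 2/1.
Single-dose peak C₀ = D/Vd = 900/60 = 15 mcg/mL.
Steady-state peak Cmax,ss = C₀·R = 15 × 2/1 ≈ 30.000 mcg/mL.
Steady-state trough Cmin,ss = Cmax,ss·f ≈ 30.000 × 0.5 ≈ 15.000 mcg/mL.
Trough 15.0 mcg/mL vs MEC 3 mcg/mL: adequate.

15.0 mcg/mL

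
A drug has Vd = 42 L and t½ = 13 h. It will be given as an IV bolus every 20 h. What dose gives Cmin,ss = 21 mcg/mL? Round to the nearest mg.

1680 mg

τ/t½ = 20/13 ≈ 1.5385, so f = (1/2)^(20/13) ≈ 0.344252.
Cmin,ss = (D/Vd)·f/(1−f), so D = Cmin,ss·Vd·(1−f)/f.
D = 21 × 42 × (1−f)/f ≈ 21 × 42 × 1.90485 ≈ 1680.08 mg.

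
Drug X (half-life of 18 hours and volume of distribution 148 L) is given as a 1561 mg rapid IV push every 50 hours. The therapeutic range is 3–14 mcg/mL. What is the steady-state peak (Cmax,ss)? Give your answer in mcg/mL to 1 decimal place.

k = ln2/t½ = ln2/18 ≈ 0.038508 h⁻¹; fraction remaining f = e^(−kτ) = e^(−0.038508×50) ≈ 0.1458.
Accumulation ratio R = 1/(1 − f) ≈ 1/0.8542 ≈ 1.1707.
Single-dose peak C₀ = D/Vd = 1561/148 ≈ 10.547 mcg/mL.
Steady-state peak Cmax,ss = C₀·R ≈ 10.547 × 1.1707 ≈ 12.347 mcg/mL.
Peak 12.3 mcg/mL vs MTC 14 mcg/mL: below toxic threshold.

12.3 mcg/mL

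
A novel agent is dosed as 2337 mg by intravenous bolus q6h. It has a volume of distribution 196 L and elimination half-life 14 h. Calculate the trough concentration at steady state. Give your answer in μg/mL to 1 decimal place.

Over one 6-h interval, 6/14 ≈ 0.42857 half-lives elapse, leaving f ≈ 0.7430 of each dose.
At steady state, accumulation factor R = 1/(1 − e^(−kτ)) ≈ 3.8911.
Each bolus raises the concentration by D/Vd = 2337/196 ≈ 11.923 μg/mL.
Steady-state peak Cmax,ss = C₀·R ≈ 11.923 × 3.8911 ≈ 46.394 μg/mL.
One interval later, Cmin,ss = Cmax,ss·e^(−kτ) ≈ 46.394 × 0.7430 ≈ 34.471 μg/mL.

34.5 μg/mL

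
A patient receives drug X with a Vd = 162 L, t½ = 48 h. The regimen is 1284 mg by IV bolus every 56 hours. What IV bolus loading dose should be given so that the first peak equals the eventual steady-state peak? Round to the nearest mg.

2315 mg

f = (1/2)^(56/48) ≈ 0.445449; accumulation ratio R = 1/(1−f) ≈ 1.80326.
Loading dose to hit Cmax,ss on first dose: D_load = D_maint·R ≈ 1284 × 1.80326 ≈ 2315.39 mg.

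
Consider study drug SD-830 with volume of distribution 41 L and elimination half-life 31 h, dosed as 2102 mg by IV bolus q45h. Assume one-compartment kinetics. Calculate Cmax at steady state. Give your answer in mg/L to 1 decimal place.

k = ln2/t½ = ln2/31 ≈ 0.022360 h⁻¹; fraction remaining f = e^(−kτ) = e^(−0.022360×45) ≈ 0.3656.
Accumulation ratio R = 1/(1 − f) ≈ 1/0.6344 ≈ 1.5763.
Single-dose peak C₀ = D/Vd = 2102/41 ≈ 51.268 mg/L.
Cmax,ss = C₀/(1 − f) ≈ 51.268/0.6344 ≈ 80.813 mg/L.

80.8 mg/L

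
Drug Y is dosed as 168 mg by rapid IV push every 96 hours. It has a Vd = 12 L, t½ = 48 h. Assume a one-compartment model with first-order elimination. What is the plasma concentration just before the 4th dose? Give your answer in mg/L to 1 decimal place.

4.6 mg/L

f = (1/2)^(τ/t½) = (1/2)^(96/48) ≈ 0.2500.
C₀ = D/Vd = 168/12 ≈ 14.000 mg/L.
Before the 4th dose, 3 doses have been given. Superposition: Cmin = C₀·(f + f² + … + f^3).
≈ 14.000 × (0.2500 + 0.0625 + 0.0156) ≈ 14.000 × 0.3281 ≈ 4.593 mg/L.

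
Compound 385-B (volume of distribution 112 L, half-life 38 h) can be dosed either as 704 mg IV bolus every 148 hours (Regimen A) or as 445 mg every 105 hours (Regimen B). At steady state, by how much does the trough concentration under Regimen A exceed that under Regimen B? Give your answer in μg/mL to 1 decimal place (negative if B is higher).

Regimen A: f = (1/2)^(148/38) ≈ 0.0672; Cmin,ss = (704/112)·f/(1−f) ≈ 0.453 μg/mL.
Regimen B: f = (1/2)^(105/38) ≈ 0.1473; Cmin,ss = (445/112)·f/(1−f) ≈ 0.686 μg/mL.
Difference ≈ 0.453 − 0.686 ≈ -0.233 μg/mL.

-0.2 μg/mL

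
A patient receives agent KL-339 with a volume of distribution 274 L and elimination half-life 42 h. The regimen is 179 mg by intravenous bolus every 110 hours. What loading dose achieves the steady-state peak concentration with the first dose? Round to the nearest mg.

214 mg

f = (1/2)^(110/42) ≈ 0.162775; accumulation ratio R = 1/(1−f) ≈ 1.19442.
Loading dose to hit Cmax,ss on first dose: D_load = D_maint·R ≈ 179 × 1.19442 ≈ 213.80 mg.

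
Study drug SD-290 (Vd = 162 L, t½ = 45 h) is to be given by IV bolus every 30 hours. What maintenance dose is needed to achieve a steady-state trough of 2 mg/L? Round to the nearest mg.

τ/t½ = 30/45 ≈ 0.66667, so f = (1/2)^(30/45) ≈ 0.629961.
Cmin,ss = (D/Vd)·f/(1−f), so D = Cmin,ss·Vd·(1−f)/f.
D = 2 × 162 × (1−f)/f ≈ 2 × 162 × 0.58740 ≈ 190.32 mg.

190 mg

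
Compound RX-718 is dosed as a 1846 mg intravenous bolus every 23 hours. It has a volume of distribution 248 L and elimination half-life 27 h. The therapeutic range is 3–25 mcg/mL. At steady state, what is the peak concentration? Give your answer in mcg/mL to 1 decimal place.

16.7 mcg/mL

Over one 23-h interval, 23/27 ≈ 0.85185 half-lives elapse, leaving f ≈ 0.5541 of each dose.
At steady state, accumulation factor R = 1/(1 − e^(−kτ)) ≈ 2.2427.
Each bolus raises the concentration by D/Vd = 1846/248 ≈ 7.444 mcg/mL.
Steady-state peak Cmax,ss = C₀·R ≈ 7.444 × 2.2427 ≈ 16.695 mcg/mL.
Peak 16.7 mcg/mL vs MTC 25 mcg/mL: below toxic threshold.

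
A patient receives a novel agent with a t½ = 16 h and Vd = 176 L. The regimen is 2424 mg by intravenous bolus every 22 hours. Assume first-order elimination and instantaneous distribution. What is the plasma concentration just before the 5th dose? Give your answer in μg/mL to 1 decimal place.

8.5 μg/mL

f = (1/2)^(τ/t½) = (1/2)^(22/16) ≈ 0.3856.
C₀ = D/Vd = 2424/176 ≈ 13.773 μg/mL.
Before the 5th dose, 4 doses have been given. Superposition: Cmin = C₀·(f + f² + … + f^4).
≈ 13.773 × (0.3856 + 0.1487 + 0.0573 + 0.0221) ≈ 13.773 × 0.6137 ≈ 8.452 μg/mL.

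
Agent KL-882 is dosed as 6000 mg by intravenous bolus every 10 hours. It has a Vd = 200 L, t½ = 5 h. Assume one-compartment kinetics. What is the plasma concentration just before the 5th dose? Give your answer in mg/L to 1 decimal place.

10.0 mg/L

f = (1/2)^(τ/t½) = (1/2)^(10/5) ≈ 0.2500.
C₀ = D/Vd = 6000/200 ≈ 30.000 mg/L.
Before the 5th dose, 4 doses have been given. Superposition: Cmin = C₀·(f + f² + … + f^4).
≈ 30.000 × (0.2500 + 0.0625 + 0.0156 + 0.0039) ≈ 30.000 × 0.3320 ≈ 9.960 mg/L.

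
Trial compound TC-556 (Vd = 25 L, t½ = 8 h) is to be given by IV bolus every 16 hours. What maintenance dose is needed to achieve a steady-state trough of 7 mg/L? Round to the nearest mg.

525 mg

τ/t½ = 16/8 ≈ 2, so f = (1/2)^(16/8) ≈ 0.250000.
Cmin,ss = (D/Vd)·f/(1−f), so D = Cmin,ss·Vd·(1−f)/f.
D = 7 × 25 × (1−f)/f ≈ 7 × 25 × 3.00000 ≈ 525.00 mg.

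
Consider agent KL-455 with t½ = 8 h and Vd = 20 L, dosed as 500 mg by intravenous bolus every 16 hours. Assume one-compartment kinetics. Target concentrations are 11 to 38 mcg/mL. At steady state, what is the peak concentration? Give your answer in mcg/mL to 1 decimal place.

33.3 mcg/mL

The dosing interval is 2 half-lives, so f = 2^(−2) = 0.25.
At steady state, R = 1/(1 − 0.25) = 4/3.
Single-dose peak C₀ = D/Vd = 500/20 = 25 mcg/mL.
Steady-state peak Cmax,ss = C₀·R = 25 × 4/3 ≈ 33.333 mcg/mL.
Peak 33.3 mcg/mL vs MTC 38 mcg/mL: below toxic threshold.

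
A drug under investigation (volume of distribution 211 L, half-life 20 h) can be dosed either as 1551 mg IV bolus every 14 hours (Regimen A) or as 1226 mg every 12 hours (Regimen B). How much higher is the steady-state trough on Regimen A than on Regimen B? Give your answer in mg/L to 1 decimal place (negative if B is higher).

0.5 mg/L

Regimen A: f = (1/2)^(14/20) ≈ 0.6156; Cmin,ss = (1551/211)·f/(1−f) ≈ 11.772 mg/L.
Regimen B: f = (1/2)^(12/20) ≈ 0.6598; Cmin,ss = (1226/211)·f/(1−f) ≈ 11.269 mg/L.
Difference ≈ 11.772 − 11.269 ≈ 0.503 mg/L.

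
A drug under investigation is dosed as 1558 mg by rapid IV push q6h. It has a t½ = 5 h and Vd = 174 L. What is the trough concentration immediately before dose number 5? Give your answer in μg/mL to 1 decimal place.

f = (1/2)^(τ/t½) = (1/2)^(6/5) ≈ 0.4353.
C₀ = D/Vd = 1558/174 ≈ 8.954 μg/mL.
Before the 5th dose, 4 doses have been given. Superposition: Cmin = C₀·(f + f² + … + f^4).
≈ 8.954 × (0.4353 + 0.1895 + 0.0825 + 0.0359) ≈ 8.954 × 0.7432 ≈ 6.655 μg/mL.

6.7 μg/mL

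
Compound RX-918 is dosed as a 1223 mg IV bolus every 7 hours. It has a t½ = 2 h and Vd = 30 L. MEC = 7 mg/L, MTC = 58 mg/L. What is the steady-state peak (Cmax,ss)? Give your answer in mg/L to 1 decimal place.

44.7 mg/L

Over one 7-h interval, 7/2 ≈ 3.5 half-lives elapse, leaving f ≈ 0.0884 of each dose.
At steady state, accumulation factor R = 1/(1 − e^(−kτ)) ≈ 1.0970.
Single-dose peak C₀ = D/Vd = 1223/30 ≈ 40.767 mg/L.
Cmax,ss = C₀/(1 − f) ≈ 40.767/0.9116 ≈ 44.720 mg/L.
Peak 44.7 mg/L vs MTC 58 mg/L: below toxic threshold.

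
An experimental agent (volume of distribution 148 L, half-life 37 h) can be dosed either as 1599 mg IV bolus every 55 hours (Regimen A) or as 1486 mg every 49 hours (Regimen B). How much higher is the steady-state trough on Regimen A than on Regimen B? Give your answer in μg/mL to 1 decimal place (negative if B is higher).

Regimen A: f = (1/2)^(55/37) ≈ 0.3569; Cmin,ss = (1599/148)·f/(1−f) ≈ 5.996 μg/mL.
Regimen B: f = (1/2)^(49/37) ≈ 0.3993; Cmin,ss = (1486/148)·f/(1−f) ≈ 6.674 μg/mL.
Difference ≈ 5.996 − 6.674 ≈ -0.678 μg/mL.

-0.7 μg/mL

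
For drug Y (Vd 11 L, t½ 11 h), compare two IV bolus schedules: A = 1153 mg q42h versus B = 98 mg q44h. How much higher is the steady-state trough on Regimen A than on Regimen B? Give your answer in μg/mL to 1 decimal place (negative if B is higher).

Regimen A: f = (1/2)^(42/11) ≈ 0.0709; Cmin,ss = (1153/11)·f/(1−f) ≈ 7.999 μg/mL.
Regimen B: f = (1/2)^(44/11) ≈ 0.0625; Cmin,ss = (98/11)·f/(1−f) ≈ 0.594 μg/mL.
Difference ≈ 7.999 − 0.594 ≈ 7.405 μg/mL.

7.4 μg/mL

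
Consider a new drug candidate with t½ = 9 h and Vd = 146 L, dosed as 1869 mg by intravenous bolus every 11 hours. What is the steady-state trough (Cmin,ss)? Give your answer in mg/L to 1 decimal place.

k = ln2/t½ = ln2/9 ≈ 0.077016 h⁻¹; fraction remaining f = e^(−kτ) = e^(−0.077016×11) ≈ 0.4286.
Each bolus raises the concentration by D/Vd = 1869/146 ≈ 12.801 mg/L.
Steady-state trough Cmin,ss = C₀·f/(1−f) ≈ 12.801 × 0.4286/0.5714 ≈ 9.602 mg/L.

9.6 mg/L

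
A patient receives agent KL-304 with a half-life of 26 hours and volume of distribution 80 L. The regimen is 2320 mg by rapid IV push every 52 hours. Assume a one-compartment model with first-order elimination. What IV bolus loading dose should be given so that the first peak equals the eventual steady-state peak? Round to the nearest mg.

f = (1/2)^(52/26) ≈ 0.250000; accumulation ratio R = 1/(1−f) ≈ 1.33333.
Loading dose to hit Cmax,ss on first dose: D_load = D_maint·R ≈ 2320 × 1.33333 ≈ 3093.33 mg.

3093 mg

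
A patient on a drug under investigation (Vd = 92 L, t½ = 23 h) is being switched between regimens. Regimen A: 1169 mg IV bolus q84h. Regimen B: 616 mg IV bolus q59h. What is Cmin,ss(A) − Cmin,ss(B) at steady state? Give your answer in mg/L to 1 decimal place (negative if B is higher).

Regimen A: f = (1/2)^(84/23) ≈ 0.0795; Cmin,ss = (1169/92)·f/(1−f) ≈ 1.097 mg/L.
Regimen B: f = (1/2)^(59/23) ≈ 0.1690; Cmin,ss = (616/92)·f/(1−f) ≈ 1.362 mg/L.
Difference ≈ 1.097 − 1.362 ≈ -0.265 mg/L.

-0.3 mg/L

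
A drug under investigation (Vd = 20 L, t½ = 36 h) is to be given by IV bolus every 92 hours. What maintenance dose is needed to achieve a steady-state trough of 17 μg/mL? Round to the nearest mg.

τ/t½ = 92/36 ≈ 2.5556, so f = (1/2)^(92/36) ≈ 0.170099.
Cmin,ss = (D/Vd)·f/(1−f), so D = Cmin,ss·Vd·(1−f)/f.
D = 17 × 20 × (1−f)/f ≈ 17 × 20 × 4.87893 ≈ 1658.84 mg.

1659 mg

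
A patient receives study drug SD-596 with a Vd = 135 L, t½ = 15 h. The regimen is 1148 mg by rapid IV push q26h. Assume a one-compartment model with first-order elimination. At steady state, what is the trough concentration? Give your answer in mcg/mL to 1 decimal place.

3.7 mcg/mL

τ/t½ = 26/15 ≈ 1.7333, so fraction remaining f = (1/2)^(26/15) ≈ 0.3008.
At steady state, accumulation factor R = 1/(1 − e^(−kτ)) ≈ 1.4302.
Single-dose peak C₀ = D/Vd = 1148/135 ≈ 8.504 mcg/mL.
Cmax,ss = C₀/(1 − f) ≈ 8.504/0.6992 ≈ 12.162 mcg/mL.
Steady-state trough Cmin,ss = Cmax,ss·f ≈ 12.162 × 0.3008 ≈ 3.658 mcg/mL.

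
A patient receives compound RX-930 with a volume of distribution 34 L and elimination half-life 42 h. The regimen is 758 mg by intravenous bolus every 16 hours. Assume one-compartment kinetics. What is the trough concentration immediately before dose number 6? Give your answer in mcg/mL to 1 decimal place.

54.1 mcg/mL

f = (1/2)^(τ/t½) = (1/2)^(16/42) ≈ 0.7679.
C₀ = D/Vd = 758/34 ≈ 22.294 mcg/mL.
Before the 6th dose, 5 doses have been given. Superposition: Cmin = C₀·(f + f² + … + f^5).
≈ 22.294 × (0.7679 + 0.5897 + 0.4528 + 0.3477 + 0.2670) ≈ 22.294 × 2.4251 ≈ 54.065 mcg/mL.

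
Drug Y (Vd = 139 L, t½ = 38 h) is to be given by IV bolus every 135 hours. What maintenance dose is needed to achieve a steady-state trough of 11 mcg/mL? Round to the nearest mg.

16412 mg

τ/t½ = 135/38 ≈ 3.5526, so f = (1/2)^(135/38) ≈ 0.085222.
Cmin,ss = (D/Vd)·f/(1−f), so D = Cmin,ss·Vd·(1−f)/f.
D = 11 × 139 × (1−f)/f ≈ 11 × 139 × 10.73406 ≈ 16412.38 mg.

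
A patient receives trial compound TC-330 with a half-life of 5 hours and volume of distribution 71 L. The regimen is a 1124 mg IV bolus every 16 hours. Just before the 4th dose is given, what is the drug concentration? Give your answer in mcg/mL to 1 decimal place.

f = (1/2)^(τ/t½) = (1/2)^(16/5) ≈ 0.1088.
C₀ = D/Vd = 1124/71 ≈ 15.831 mcg/mL.
Before the 4th dose, 3 doses have been given. Superposition: Cmin = C₀·(f + f² + … + f^3).
≈ 15.831 × (0.1088 + 0.0118 + 0.0013) ≈ 15.831 × 0.1219 ≈ 1.930 mcg/mL.

1.9 mcg/mL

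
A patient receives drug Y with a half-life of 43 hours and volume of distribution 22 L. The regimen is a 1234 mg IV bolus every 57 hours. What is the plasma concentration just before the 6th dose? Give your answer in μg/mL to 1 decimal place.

f = (1/2)^(τ/t½) = (1/2)^(57/43) ≈ 0.3990.
C₀ = D/Vd = 1234/22 ≈ 56.091 μg/mL.
Before the 6th dose, 5 doses have been given. Superposition: Cmin = C₀·(f + f² + … + f^5).
≈ 56.091 × (0.3990 + 0.1592 + 0.0635 + 0.0253 + 0.0101) ≈ 56.091 × 0.6571 ≈ 36.857 μg/mL.

36.9 μg/mL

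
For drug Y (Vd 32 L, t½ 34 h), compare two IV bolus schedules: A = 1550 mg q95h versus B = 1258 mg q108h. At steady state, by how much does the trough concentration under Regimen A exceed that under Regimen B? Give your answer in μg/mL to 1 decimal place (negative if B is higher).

3.3 μg/mL

Regimen A: f = (1/2)^(95/34) ≈ 0.1442; Cmin,ss = (1550/32)·f/(1−f) ≈ 8.162 μg/mL.
Regimen B: f = (1/2)^(108/34) ≈ 0.1106; Cmin,ss = (1258/32)·f/(1−f) ≈ 4.889 μg/mL.
Difference ≈ 8.162 − 4.889 ≈ 3.273 μg/mL.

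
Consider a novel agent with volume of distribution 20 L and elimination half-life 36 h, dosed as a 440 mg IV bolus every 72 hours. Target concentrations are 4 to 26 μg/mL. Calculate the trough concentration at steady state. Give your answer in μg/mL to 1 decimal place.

The dosing interval is 2 half-lives, so f = 2^(−2) = 0.25.
Accumulation ratio R = 1/(1 − f) = 1/0.75 = 4/3.
Single-dose peak C₀ = D/Vd = 440/20 = 22 μg/mL.
Steady-state peak Cmax,ss = C₀·R = 22 × 4/3 ≈ 29.333 μg/mL.
Steady-state trough Cmin,ss = Cmax,ss·f ≈ 29.333 × 0.25 ≈ 7.333 μg/mL.
Trough 7.3 μg/mL vs MEC 4 μg/mL: adequate.

7.3 μg/mL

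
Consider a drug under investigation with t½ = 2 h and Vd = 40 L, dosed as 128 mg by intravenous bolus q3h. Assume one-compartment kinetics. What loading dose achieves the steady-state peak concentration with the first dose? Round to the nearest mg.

198 mg

f = (1/2)^(3/2) ≈ 0.353553; accumulation ratio R = 1/(1−f) ≈ 1.54692.
Loading dose to hit Cmax,ss on first dose: D_load = D_maint·R ≈ 128 × 1.54692 ≈ 198.01 mg.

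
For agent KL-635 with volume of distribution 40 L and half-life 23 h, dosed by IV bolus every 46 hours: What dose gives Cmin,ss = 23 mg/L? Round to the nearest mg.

τ/t½ = 46/23 ≈ 2, so f = (1/2)^(46/23) ≈ 0.250000.
Cmin,ss = (D/Vd)·f/(1−f), so D = Cmin,ss·Vd·(1−f)/f.
D = 23 × 40 × (1−f)/f ≈ 23 × 40 × 3.00000 ≈ 2760.00 mg.

2760 mg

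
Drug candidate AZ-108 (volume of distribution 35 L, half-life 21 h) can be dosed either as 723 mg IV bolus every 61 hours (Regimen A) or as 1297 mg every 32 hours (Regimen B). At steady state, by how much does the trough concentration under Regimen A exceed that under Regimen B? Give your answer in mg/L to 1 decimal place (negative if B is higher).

Regimen A: f = (1/2)^(61/21) ≈ 0.1335; Cmin,ss = (723/35)·f/(1−f) ≈ 3.183 mg/L.
Regimen B: f = (1/2)^(32/21) ≈ 0.3478; Cmin,ss = (1297/35)·f/(1−f) ≈ 19.762 mg/L.
Difference ≈ 3.183 − 19.762 ≈ -16.579 mg/L.

-16.6 mg/L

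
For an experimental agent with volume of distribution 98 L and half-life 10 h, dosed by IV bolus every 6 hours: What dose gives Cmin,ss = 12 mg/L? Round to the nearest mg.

τ/t½ = 6/10 ≈ 0.6, so f = (1/2)^(6/10) ≈ 0.659754.
Cmin,ss = (D/Vd)·f/(1−f), so D = Cmin,ss·Vd·(1−f)/f.
D = 12 × 98 × (1−f)/f ≈ 12 × 98 × 0.51572 ≈ 606.49 mg.

606 mg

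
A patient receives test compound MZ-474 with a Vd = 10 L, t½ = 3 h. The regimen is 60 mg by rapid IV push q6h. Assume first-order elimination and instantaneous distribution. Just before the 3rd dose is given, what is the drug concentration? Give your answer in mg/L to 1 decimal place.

1.9 mg/L

f = (1/2)^(τ/t½) = (1/2)^(6/3) ≈ 0.2500.
C₀ = D/Vd = 60/10 ≈ 6.000 mg/L.
Before the 3rd dose, 2 doses have been given. Superposition: Cmin = C₀·(f + f²).
≈ 6.000 × (0.2500 + 0.0625) ≈ 6.000 × 0.3125 ≈ 1.875 mg/L.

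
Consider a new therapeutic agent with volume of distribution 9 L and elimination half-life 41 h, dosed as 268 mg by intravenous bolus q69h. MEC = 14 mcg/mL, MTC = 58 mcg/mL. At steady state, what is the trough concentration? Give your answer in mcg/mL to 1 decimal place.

k = ln2/t½ = ln2/41 ≈ 0.016906 h⁻¹; fraction remaining f = e^(−kτ) = e^(−0.016906×69) ≈ 0.3115.
Each bolus raises the concentration by D/Vd = 268/9 ≈ 29.778 mcg/mL.
Steady-state trough Cmin,ss = C₀·f/(1−f) ≈ 29.778 × 0.3115/0.6885 ≈ 13.473 mcg/mL.
Trough 13.5 mcg/mL vs MEC 14 mcg/mL: subtherapeutic.

13.5 mcg/mL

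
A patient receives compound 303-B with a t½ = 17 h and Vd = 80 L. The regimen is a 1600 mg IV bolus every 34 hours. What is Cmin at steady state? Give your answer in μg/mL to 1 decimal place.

τ = 34 h = 2 half-lives, so f = (1/2)^2 = 0.25.
At steady state, R = 1/(1 − 0.25) = 4/3.
Single-dose peak C₀ = D/Vd = 1600/80 = 20 μg/mL.
Steady-state peak Cmax,ss = C₀·R = 20 × 4/3 ≈ 26.667 μg/mL.
Steady-state trough Cmin,ss = Cmax,ss·f ≈ 26.667 × 0.25 ≈ 6.667 μg/mL.

6.7 μg/mL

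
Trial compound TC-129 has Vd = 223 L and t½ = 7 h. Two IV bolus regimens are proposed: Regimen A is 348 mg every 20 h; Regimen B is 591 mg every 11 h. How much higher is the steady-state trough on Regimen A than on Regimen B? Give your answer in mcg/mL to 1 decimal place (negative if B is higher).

-1.1 mcg/mL

Regimen A: f = (1/2)^(20/7) ≈ 0.1380; Cmin,ss = (348/223)·f/(1−f) ≈ 0.250 mcg/mL.
Regimen B: f = (1/2)^(11/7) ≈ 0.3365; Cmin,ss = (591/223)·f/(1−f) ≈ 1.344 mcg/mL.
Difference ≈ 0.250 − 1.344 ≈ -1.094 mcg/mL.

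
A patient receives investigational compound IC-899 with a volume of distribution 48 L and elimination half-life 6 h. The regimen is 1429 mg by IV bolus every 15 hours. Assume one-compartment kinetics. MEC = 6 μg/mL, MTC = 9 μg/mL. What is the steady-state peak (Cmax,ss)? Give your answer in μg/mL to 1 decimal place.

36.2 μg/mL

k = ln2/t½ = ln2/6 ≈ 0.115525 h⁻¹; fraction remaining f = e^(−kτ) = e^(−0.115525×15) ≈ 0.1768.
Accumulation ratio R = 1/(1 − f) ≈ 1/0.8232 ≈ 1.2148.
Each bolus raises the concentration by D/Vd = 1429/48 ≈ 29.771 μg/mL.
Steady-state peak Cmax,ss = C₀·R ≈ 29.771 × 1.2148 ≈ 36.166 μg/mL.
Peak 36.2 μg/mL vs MTC 9 μg/mL: exceeds toxic threshold.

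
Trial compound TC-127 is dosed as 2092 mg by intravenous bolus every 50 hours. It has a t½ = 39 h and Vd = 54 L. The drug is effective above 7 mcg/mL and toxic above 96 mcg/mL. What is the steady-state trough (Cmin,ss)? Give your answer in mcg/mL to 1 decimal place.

k = ln2/t½ = ln2/39 ≈ 0.017773 h⁻¹; fraction remaining f = e^(−kτ) = e^(−0.017773×50) ≈ 0.4112.
At steady state, accumulation factor R = 1/(1 − e^(−kτ)) ≈ 1.6984.
Each bolus raises the concentration by D/Vd = 2092/54 ≈ 38.741 mcg/mL.
Steady-state peak Cmax,ss = C₀·R ≈ 38.741 × 1.6984 ≈ 65.798 mcg/mL.
Steady-state trough Cmin,ss = Cmax,ss·f ≈ 65.798 × 0.4112 ≈ 27.056 mcg/mL.
Trough 27.1 mcg/mL vs MEC 7 mcg/mL: adequate.

27.1 mcg/mL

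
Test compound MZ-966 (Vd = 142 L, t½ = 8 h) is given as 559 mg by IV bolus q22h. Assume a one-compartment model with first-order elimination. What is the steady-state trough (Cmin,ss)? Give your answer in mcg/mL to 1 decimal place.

τ/t½ = 22/8 ≈ 2.75, so fraction remaining f = (1/2)^(22/8) ≈ 0.1487.
Each bolus raises the concentration by D/Vd = 559/142 ≈ 3.937 mcg/mL.
Steady-state trough Cmin,ss = C₀·f/(1−f) ≈ 3.937 × 0.1487/0.8513 ≈ 0.688 mcg/mL.

0.7 mcg/mL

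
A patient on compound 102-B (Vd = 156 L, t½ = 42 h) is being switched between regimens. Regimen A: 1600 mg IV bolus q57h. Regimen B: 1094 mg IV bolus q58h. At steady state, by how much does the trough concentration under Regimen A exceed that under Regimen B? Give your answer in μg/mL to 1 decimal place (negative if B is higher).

Regimen A: f = (1/2)^(57/42) ≈ 0.3904; Cmin,ss = (1600/156)·f/(1−f) ≈ 6.568 μg/mL.
Regimen B: f = (1/2)^(58/42) ≈ 0.3840; Cmin,ss = (1094/156)·f/(1−f) ≈ 4.372 μg/mL.
Difference ≈ 6.568 − 4.372 ≈ 2.196 μg/mL.

2.2 μg/mL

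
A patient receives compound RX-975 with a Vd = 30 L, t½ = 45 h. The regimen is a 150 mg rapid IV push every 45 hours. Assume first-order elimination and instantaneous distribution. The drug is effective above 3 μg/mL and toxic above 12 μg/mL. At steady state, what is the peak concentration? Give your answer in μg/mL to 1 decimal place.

10.0 μg/mL

The dosing interval is 1 half-life, so f = 2^(−1) = 0.5.
At steady state, R = 1/(1 − 0.5) = 2/1.
Single-dose peak C₀ = D/Vd = 150/30 = 5 μg/mL.
Steady-state peak Cmax,ss = C₀·R = 5 × 2/1 ≈ 10.000 μg/mL.
Peak 10.0 μg/mL vs MTC 12 μg/mL: below toxic threshold.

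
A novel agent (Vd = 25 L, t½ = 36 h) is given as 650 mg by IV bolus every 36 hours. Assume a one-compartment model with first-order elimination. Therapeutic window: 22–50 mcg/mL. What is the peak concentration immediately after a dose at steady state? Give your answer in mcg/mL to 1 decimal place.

52.0 mcg/mL

The dosing interval is 1 half-life, so f = 2^(−1) = 0.5.
Accumulation ratio R = 1/(1 − f) = 1/0.5 = 2/1.
Single-dose peak C₀ = D/Vd = 650/25 = 26 mcg/mL.
Steady-state peak Cmax,ss = C₀·R = 26 × 2/1 ≈ 52.000 mcg/mL.
Peak 52.0 mcg/mL vs MTC 50 mcg/mL: exceeds toxic threshold.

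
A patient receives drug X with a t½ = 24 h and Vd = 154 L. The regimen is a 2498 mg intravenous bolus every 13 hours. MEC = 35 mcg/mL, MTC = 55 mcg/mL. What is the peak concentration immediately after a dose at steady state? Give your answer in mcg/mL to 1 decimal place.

Over one 13-h interval, 13/24 ≈ 0.54167 half-lives elapse, leaving f ≈ 0.6870 of each dose.
At steady state, accumulation factor R = 1/(1 − e^(−kτ)) ≈ 3.1949.
Each bolus raises the concentration by D/Vd = 2498/154 ≈ 16.221 mcg/mL.
Steady-state peak Cmax,ss = C₀·R ≈ 16.221 × 3.1949 ≈ 51.824 mcg/mL.
Peak 51.8 mcg/mL vs MTC 55 mcg/mL: below toxic threshold.

51.8 mcg/mL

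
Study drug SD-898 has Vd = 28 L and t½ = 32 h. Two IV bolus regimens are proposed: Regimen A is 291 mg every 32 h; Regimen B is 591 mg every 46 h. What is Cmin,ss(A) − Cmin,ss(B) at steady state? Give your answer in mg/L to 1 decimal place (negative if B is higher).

-2.0 mg/L

Regimen A: f = (1/2)^(32/32) ≈ 0.5000; Cmin,ss = (291/28)·f/(1−f) ≈ 10.393 mg/L.
Regimen B: f = (1/2)^(46/32) ≈ 0.3692; Cmin,ss = (591/28)·f/(1−f) ≈ 12.354 mg/L.
Difference ≈ 10.393 − 12.354 ≈ -1.961 mg/L.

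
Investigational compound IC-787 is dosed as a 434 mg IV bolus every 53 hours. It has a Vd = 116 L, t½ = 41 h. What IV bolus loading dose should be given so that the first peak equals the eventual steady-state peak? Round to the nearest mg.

733 mg

f = (1/2)^(53/41) ≈ 0.408191; accumulation ratio R = 1/(1−f) ≈ 1.68973.
Loading dose to hit Cmax,ss on first dose: D_load = D_maint·R ≈ 434 × 1.68973 ≈ 733.34 mg.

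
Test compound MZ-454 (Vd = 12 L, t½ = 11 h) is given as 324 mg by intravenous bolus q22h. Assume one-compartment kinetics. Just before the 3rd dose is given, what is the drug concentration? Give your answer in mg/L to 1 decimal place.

8.4 mg/L

f = (1/2)^(τ/t½) = (1/2)^(22/11) ≈ 0.2500.
C₀ = D/Vd = 324/12 ≈ 27.000 mg/L.
Before the 3rd dose, 2 doses have been given. Superposition: Cmin = C₀·(f + f²).
≈ 27.000 × (0.2500 + 0.0625) ≈ 27.000 × 0.3125 ≈ 8.438 mg/L.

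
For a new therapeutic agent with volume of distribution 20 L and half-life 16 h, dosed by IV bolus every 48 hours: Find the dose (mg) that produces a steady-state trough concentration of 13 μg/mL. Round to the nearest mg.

τ/t½ = 48/16 ≈ 3, so f = (1/2)^(48/16) ≈ 0.125000.
Cmin,ss = (D/Vd)·f/(1−f), so D = Cmin,ss·Vd·(1−f)/f.
D = 13 × 20 × (1−f)/f ≈ 13 × 20 × 7.00000 ≈ 1820.00 mg.

1820 mg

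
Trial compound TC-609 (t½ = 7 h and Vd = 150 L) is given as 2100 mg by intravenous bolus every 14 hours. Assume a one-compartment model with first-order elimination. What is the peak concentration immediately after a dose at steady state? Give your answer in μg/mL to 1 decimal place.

18.7 μg/mL

The dosing interval is 2 half-lives, so f = 2^(−2) = 0.25.
At steady state, R = 1/(1 − 0.25) = 4/3.
Single-dose peak C₀ = D/Vd = 2100/150 = 14 μg/mL.
Steady-state peak Cmax,ss = C₀·R = 14 × 4/3 ≈ 18.667 μg/mL.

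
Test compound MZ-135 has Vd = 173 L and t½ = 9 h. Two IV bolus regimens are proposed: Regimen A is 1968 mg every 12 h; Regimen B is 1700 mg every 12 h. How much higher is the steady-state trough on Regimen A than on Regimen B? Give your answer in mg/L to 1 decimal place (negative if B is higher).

1.0 mg/L

Regimen A: f = (1/2)^(12/9) ≈ 0.3969; Cmin,ss = (1968/173)·f/(1−f) ≈ 7.486 mg/L.
Regimen B: f = (1/2)^(12/9) ≈ 0.3969; Cmin,ss = (1700/173)·f/(1−f) ≈ 6.467 mg/L.
Difference ≈ 7.486 − 6.467 ≈ 1.019 mg/L.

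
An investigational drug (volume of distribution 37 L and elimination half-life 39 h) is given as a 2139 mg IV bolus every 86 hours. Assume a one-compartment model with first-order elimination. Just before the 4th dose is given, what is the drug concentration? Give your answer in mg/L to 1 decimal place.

15.8 mg/L

f = (1/2)^(τ/t½) = (1/2)^(86/39) ≈ 0.2169.
C₀ = D/Vd = 2139/37 ≈ 57.811 mg/L.
Before the 4th dose, 3 doses have been given. Superposition: Cmin = C₀·(f + f² + … + f^3).
≈ 57.811 × (0.2169 + 0.0470 + 0.0102) ≈ 57.811 × 0.2741 ≈ 15.846 mg/L.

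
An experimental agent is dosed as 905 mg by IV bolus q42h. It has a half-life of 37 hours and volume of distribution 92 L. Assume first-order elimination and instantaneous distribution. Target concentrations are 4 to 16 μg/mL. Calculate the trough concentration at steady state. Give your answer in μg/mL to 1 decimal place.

τ/t½ = 42/37 ≈ 1.1351, so fraction remaining f = (1/2)^(42/37) ≈ 0.4553.
At steady state, accumulation factor R = 1/(1 − e^(−kτ)) ≈ 1.8359.
Single-dose peak C₀ = D/Vd = 905/92 ≈ 9.837 μg/mL.
Steady-state peak Cmax,ss = C₀·R ≈ 9.837 × 1.8359 ≈ 18.060 μg/mL.
One interval later, Cmin,ss = Cmax,ss·e^(−kτ) ≈ 18.060 × 0.4553 ≈ 8.223 μg/mL.
Trough 8.2 μg/mL vs MEC 4 μg/mL: adequate.

8.2 μg/mL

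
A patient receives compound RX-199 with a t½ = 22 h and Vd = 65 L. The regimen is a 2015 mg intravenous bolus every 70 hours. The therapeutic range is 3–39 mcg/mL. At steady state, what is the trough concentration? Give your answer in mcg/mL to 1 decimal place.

k = ln2/t½ = ln2/22 ≈ 0.031507 h⁻¹; fraction remaining f = e^(−kτ) = e^(−0.031507×70) ≈ 0.1102.
Single-dose peak C₀ = D/Vd = 2015/65 ≈ 31.000 mcg/mL.
Steady-state trough Cmin,ss = C₀·f/(1−f) ≈ 31.000 × 0.1102/0.8898 ≈ 3.839 mcg/mL.
Trough 3.8 mcg/mL vs MEC 3 mcg/mL: adequate.

3.8 mcg/mL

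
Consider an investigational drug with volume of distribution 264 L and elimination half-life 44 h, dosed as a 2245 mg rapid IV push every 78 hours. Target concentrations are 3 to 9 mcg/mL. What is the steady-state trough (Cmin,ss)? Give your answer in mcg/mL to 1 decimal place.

τ/t½ = 78/44 ≈ 1.7727, so fraction remaining f = (1/2)^(78/44) ≈ 0.2927.
Each bolus raises the concentration by D/Vd = 2245/264 ≈ 8.504 mcg/mL.
Steady-state trough Cmin,ss = C₀·f/(1−f) ≈ 8.504 × 0.2927/0.7073 ≈ 3.519 mcg/mL.
Trough 3.5 mcg/mL vs MEC 3 mcg/mL: adequate.

3.5 mcg/mL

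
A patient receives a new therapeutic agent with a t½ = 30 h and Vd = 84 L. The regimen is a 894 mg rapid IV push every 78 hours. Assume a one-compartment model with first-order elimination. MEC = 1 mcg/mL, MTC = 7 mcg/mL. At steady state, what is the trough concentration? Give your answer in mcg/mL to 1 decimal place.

2.1 mcg/mL

k = ln2/t½ = ln2/30 ≈ 0.023105 h⁻¹; fraction remaining f = e^(−kτ) = e^(−0.023105×78) ≈ 0.1649.
At steady state, accumulation factor R = 1/(1 − e^(−kτ)) ≈ 1.1975.
Single-dose peak C₀ = D/Vd = 894/84 ≈ 10.643 mcg/mL.
Steady-state peak Cmax,ss = C₀·R ≈ 10.643 × 1.1975 ≈ 12.745 mcg/mL.
Steady-state trough Cmin,ss = Cmax,ss·f ≈ 12.745 × 0.1649 ≈ 2.102 mcg/mL.
Trough 2.1 mcg/mL vs MEC 1 mcg/mL: adequate.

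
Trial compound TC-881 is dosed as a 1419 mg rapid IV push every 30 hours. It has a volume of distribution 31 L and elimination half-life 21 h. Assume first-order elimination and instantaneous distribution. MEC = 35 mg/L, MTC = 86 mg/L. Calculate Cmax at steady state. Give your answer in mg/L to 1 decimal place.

k = ln2/t½ = ln2/21 ≈ 0.033007 h⁻¹; fraction remaining f = e^(−kτ) = e^(−0.033007×30) ≈ 0.3715.
At steady state, accumulation factor R = 1/(1 − e^(−kτ)) ≈ 1.5911.
Single-dose peak C₀ = D/Vd = 1419/31 ≈ 45.774 mg/L.
Steady-state peak Cmax,ss = C₀·R ≈ 45.774 × 1.5911 ≈ 72.831 mg/L.
Peak 72.8 mg/L vs MTC 86 mg/L: below toxic threshold.

72.8 mg/L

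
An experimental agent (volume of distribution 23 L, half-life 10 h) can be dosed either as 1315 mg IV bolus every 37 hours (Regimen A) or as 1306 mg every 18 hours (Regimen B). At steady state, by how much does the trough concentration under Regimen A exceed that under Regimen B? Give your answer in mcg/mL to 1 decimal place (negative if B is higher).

-18.1 mcg/mL

Regimen A: f = (1/2)^(37/10) ≈ 0.0769; Cmin,ss = (1315/23)·f/(1−f) ≈ 4.763 mcg/mL.
Regimen B: f = (1/2)^(18/10) ≈ 0.2872; Cmin,ss = (1306/23)·f/(1−f) ≈ 22.879 mcg/mL.
Difference ≈ 4.763 − 22.879 ≈ -18.116 mcg/mL.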